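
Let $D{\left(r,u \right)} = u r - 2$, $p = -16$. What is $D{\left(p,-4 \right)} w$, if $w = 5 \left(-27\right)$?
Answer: $-8370$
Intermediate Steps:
$w = -135$
$D{\left(r,u \right)} = -2 + r u$ ($D{\left(r,u \right)} = r u - 2 = -2 + r u$)
$D{\left(p,-4 \right)} w = \left(-2 - -64\right) \left(-135\right) = \left(-2 + 64\right) \left(-135\right) = 62 \left(-135\right) = -8370$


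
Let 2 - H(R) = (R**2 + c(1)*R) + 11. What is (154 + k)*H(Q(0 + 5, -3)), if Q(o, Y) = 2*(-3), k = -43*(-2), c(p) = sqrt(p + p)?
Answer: -10800 + 1440*sqrt(2) ≈ -8763.5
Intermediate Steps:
c(p) = sqrt(2)*sqrt(p) (c(p) = sqrt(2*p) = sqrt(2)*sqrt(p))
k = 86
Q(o, Y) = -6
H(R) = -9 - R**2 - R*sqrt(2) (H(R) = 2 - ((R**2 + (sqrt(2)*sqrt(1))*R) + 11) = 2 - ((R**2 + (sqrt(2)*1)*R) + 11) = 2 - ((R**2 + sqrt(2)*R) + 11) = 2 - ((R**2 + R*sqrt(2)) + 11) = 2 - (11 + R**2 + R*sqrt(2)) = 2 + (-11 - R**2 - R*sqrt(2)) = -9 - R**2 - R*sqrt(2))
(154 + k)*H(Q(0 + 5, -3)) = (154 + 86)*(-9 - 1*(-6)**2 - 1*(-6)*sqrt(2)) = 240*(-9 - 1*36 + 6*sqrt(2)) = 240*(-9 - 36 + 6*sqrt(2)) = 240*(-45 + 6*sqrt(2)) = -10800 + 1440*sqrt(2)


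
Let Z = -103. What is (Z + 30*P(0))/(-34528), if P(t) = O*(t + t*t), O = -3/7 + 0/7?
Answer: 103/34528 ≈ 0.0029831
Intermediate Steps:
O = -3/7 (O = -3*⅐ + 0*(⅐) = -3/7 + 0 = -3/7 ≈ -0.42857)
P(t) = -3*t/7 - 3*t²/7 (P(t) = -3*(t + t*t)/7 = -3*(t + t²)/7 = -3*t/7 - 3*t²/7)
(Z + 30*P(0))/(-34528) = (-103 + 30*(-3/7*0*(1 + 0)))/(-34528) = (-103 + 30*(-3/7*0*1))*(-1/34528) = (-103 + 30*0)*(-1/34528) = (-103 + 0)*(-1/34528) = -103*(-1/34528) = 103/34528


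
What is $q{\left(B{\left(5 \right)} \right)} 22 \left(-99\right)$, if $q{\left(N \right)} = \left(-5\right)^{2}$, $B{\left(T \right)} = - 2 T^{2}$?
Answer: $-54450$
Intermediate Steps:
$q{\left(N \right)} = 25$
$q{\left(B{\left(5 \right)} \right)} 22 \left(-99\right) = 25 \cdot 22 \left(-99\right) = 550 \left(-99\right) = -54450$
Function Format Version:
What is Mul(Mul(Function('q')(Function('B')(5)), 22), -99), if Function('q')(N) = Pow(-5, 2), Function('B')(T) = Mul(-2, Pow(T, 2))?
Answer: -54450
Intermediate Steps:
Function('q')(N) = 25
Mul(Mul(Function('q')(Function('B')(5)), 22), -99) = Mul(Mul(25, 22), -99) = Mul(550, -99) = -54450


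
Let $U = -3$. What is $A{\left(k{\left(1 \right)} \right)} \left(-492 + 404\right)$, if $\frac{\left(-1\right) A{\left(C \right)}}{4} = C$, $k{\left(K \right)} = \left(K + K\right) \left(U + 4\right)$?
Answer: $704$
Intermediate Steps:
$k{\left(K \right)} = 2 K$ ($k{\left(K \right)} = \left(K + K\right) \left(-3 + 4\right) = 2 K 1 = 2 K$)
$A{\left(C \right)} = - 4 C$
$A{\left(k{\left(1 \right)} \right)} \left(-492 + 404\right) = - 4 \cdot 2 \cdot 1 \left(-492 + 404\right) = \left(-4\right) 2 \left(-88\right) = \left(-8\right) \left(-88\right) = 704$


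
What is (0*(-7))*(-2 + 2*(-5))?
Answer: 0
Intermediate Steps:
(0*(-7))*(-2 + 2*(-5)) = 0*(-2 - 10) = 0*(-12) = 0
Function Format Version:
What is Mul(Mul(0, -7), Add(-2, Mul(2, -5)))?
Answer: 0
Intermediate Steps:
Mul(Mul(0, -7), Add(-2, Mul(2, -5))) = Mul(0, Add(-2, -10)) = Mul(0, -12) = 0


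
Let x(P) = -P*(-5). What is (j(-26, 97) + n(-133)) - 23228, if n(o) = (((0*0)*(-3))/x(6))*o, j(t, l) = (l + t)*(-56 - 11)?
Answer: -27985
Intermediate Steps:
x(P) = 5*P (x(P) = -(-5)*P = 5*P)
j(t, l) = -67*l - 67*t (j(t, l) = (l + t)*(-67) = -67*l - 67*t)
n(o) = 0 (n(o) = (((0*0)*(-3))/((5*6)))*o = ((0*(-3))/30)*o = (0*(1/30))*o = 0*o = 0)
(j(-26, 97) + n(-133)) - 23228 = ((-67*97 - 67*(-26)) + 0) - 23228 = ((-6499 + 1742) + 0) - 23228 = (-4757 + 0) - 23228 = -4757 - 23228 = -27985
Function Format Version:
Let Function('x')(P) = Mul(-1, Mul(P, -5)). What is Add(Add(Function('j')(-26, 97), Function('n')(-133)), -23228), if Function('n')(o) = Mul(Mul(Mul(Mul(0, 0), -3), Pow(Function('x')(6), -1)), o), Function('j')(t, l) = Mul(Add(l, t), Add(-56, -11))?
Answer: -27985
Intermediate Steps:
Function('x')(P) = Mul(5, P) (Function('x')(P) = Mul(-1, Mul(-5, P)) = Mul(5, P))
Function('j')(t, l) = Add(Mul(-67, l), Mul(-67, t)) (Function('j')(t, l) = Mul(Add(l, t), -67) = Add(Mul(-67, l), Mul(-67, t)))
Function('n')(o) = 0 (Function('n')(o) = Mul(Mul(Mul(Mul(0, 0), -3), Pow(Mul(5, 6), -1)), o) = Mul(Mul(Mul(0, -3), Pow(30, -1)), o) = Mul(Mul(0, Rational(1, 30)), o) = Mul(0, o) = 0)
Add(Add(Function('j')(-26, 97), Function('n')(-133)), -23228) = Add(Add(Add(Mul(-67, 97), Mul(-67, -26)), 0), -23228) = Add(Add(Add(-6499, 1742), 0), -23228) = Add(Add(-4757, 0), -23228) = Add(-4757, -23228) = -27985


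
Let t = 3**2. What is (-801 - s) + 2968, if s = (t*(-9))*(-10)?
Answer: 1357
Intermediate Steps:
t = 9
s = 810 (s = (9*(-9))*(-10) = -81*(-10) = 810)
(-801 - s) + 2968 = (-801 - 1*810) + 2968 = (-801 - 810) + 2968 = -1611 + 2968 = 1357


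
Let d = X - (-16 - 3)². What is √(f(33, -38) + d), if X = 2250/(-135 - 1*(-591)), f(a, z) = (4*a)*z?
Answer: I*√7757263/38 ≈ 73.294*I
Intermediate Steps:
f(a, z) = 4*a*z
X = 375/76 (X = 2250/(-135 + 591) = 2250/456 = 2250*(1/456) = 375/76 ≈ 4.9342)
d = -27061/76 (d = 375/76 - (-16 - 3)² = 375/76 - 1*(-19)² = 375/76 - 1*361 = 375/76 - 361 = -27061/76 ≈ -356.07)
√(f(33, -38) + d) = √(4*33*(-38) - 27061/76) = √(-5016 - 27061/76) = √(-408277/76) = I*√7757263/38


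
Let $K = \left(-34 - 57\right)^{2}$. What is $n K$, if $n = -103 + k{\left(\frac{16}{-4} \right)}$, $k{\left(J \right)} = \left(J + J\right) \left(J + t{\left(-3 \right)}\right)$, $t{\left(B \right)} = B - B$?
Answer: $-587951$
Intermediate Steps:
$t{\left(B \right)} = 0$
$K = 8281$ ($K = \left(-91\right)^{2} = 8281$)
$k{\left(J \right)} = 2 J^{2}$ ($k{\left(J \right)} = \left(J + J\right) \left(J + 0\right) = 2 J J = 2 J^{2}$)
$n = -71$ ($n = -103 + 2 \left(\frac{16}{-4}\right)^{2} = -103 + 2 \left(16 \left(- \frac{1}{4}\right)\right)^{2} = -103 + 2 \left(-4\right)^{2} = -103 + 2 \cdot 16 = -103 + 32 = -71$)
$n K = \left(-71\right) 8281 = -587951$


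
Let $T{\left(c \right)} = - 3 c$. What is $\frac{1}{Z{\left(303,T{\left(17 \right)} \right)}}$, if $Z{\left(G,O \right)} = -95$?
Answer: $- \frac{1}{95} \approx -0.010526$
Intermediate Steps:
$\frac{1}{Z{\left(303,T{\left(17 \right)} \right)}} = \frac{1}{-95} = - \frac{1}{95}$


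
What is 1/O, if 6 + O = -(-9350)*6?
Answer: 1/56094 ≈ 1.7827e-5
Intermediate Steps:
O = 56094 (O = -6 - (-9350)*6 = -6 - 550*(-102) = -6 + 56100 = 56094)
1/O = 1/56094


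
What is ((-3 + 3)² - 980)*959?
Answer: -939820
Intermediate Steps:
((-3 + 3)² - 980)*959 = (0² - 980)*959 = (0 - 980)*959 = -980*959 = -939820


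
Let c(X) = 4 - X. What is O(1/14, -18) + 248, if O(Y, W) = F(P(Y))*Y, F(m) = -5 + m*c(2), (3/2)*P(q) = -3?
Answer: 3463/14 ≈ 247.36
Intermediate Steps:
P(q) = -2 (P(q) = (2/3)*(-3) = -2)
F(m) = -5 + 2*m (F(m) = -5 + m*(4 - 1*2) = -5 + m*(4 - 2) = -5 + m*2 = -5 + 2*m)
O(Y, W) = -9*Y (O(Y, W) = (-5 + 2*(-2))*Y = (-5 - 4)*Y = -9*Y)
O(1/14, -18) + 248 = -9/14 + 248 = 3463/14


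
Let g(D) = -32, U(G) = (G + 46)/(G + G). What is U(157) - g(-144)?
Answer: 10251/314 ≈ 32.646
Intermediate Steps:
U(G) = (46 + G)/(2*G) (U(G) = (46 + G)/((2*G)) = (46 + G)*(1/(2*G)) = (46 + G)/(2*G))
U(157) - g(-144) = (½)*(46 + 157)/157 - 1*(-32) = (½)*(1/157)*203 + 32 = 203/314 + 32 = 10251/314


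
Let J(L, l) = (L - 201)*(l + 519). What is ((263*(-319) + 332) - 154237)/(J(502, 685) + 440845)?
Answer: -237802/803249 ≈ -0.29605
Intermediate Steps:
J(L, l) = (-201 + L)*(519 + l)
((263*(-319) + 332) - 154237)/(J(502, 685) + 440845) = ((263*(-319) + 332) - 154237)/((-104319 - 201*685 + 519*502 + 502*685) + 440845) = ((-83897 + 332) - 154237)/((-104319 - 137685 + 260538 + 343870) + 440845) = (-83565 - 154237)/(362404 + 440845) = -237802/803249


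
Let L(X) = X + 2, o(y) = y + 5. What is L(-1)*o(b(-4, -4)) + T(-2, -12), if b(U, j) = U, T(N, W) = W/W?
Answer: 2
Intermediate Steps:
T(N, W) = 1
o(y) = 5 + y
L(X) = 2 + X
L(-1)*o(b(-4, -4)) + T(-2, -12) = (2 - 1)*(5 - 4) + 1 = 1*1 + 1 = 1 + 1 = 2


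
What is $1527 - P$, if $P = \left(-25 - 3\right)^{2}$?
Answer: $743$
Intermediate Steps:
$P = 784$ ($P = \left(-28\right)^{2} = 784$)
$1527 - P = 1527 - 784 = 743$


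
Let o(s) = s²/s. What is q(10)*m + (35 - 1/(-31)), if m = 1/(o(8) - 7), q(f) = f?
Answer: 1396/31 ≈ 45.032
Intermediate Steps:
o(s) = s
m = 1 (m = 1/(8 - 7) = 1/1 = 1)
q(10)*m + (35 - 1/(-31)) = 10*1 + (35 - 1/(-31)) = 10 + (35 - 1*(-1/31)) = 10 + (35 + 1/31) = 10 + 1086/31 = 1396/31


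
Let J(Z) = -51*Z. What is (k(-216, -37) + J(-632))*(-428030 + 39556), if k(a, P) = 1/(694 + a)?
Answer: -2992589452589/239 ≈ -1.2521e+10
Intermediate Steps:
(k(-216, -37) + J(-632))*(-428030 + 39556) = (1/(694 - 216) - 51*(-632))*(-428030 + 39556) = (1/478 + 32232)*(-388474) = (15406897/478)*(-388474) = -2992589452589/239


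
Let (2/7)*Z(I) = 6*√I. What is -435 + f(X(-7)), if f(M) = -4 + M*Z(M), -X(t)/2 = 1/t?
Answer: -439 + 6*√14/7 ≈ -435.79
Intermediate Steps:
X(t) = -2/t
Z(I) = 21*√I (Z(I) = 7*(6*√I)/2 = 21*√I)
f(M) = -4 + 21*M^(3/2) (f(M) = -4 + M*(21*√M) = -4 + 21*M^(3/2))
-435 + f(X(-7)) = -435 + (-4 + 21*(-2/(-7))^(3/2)) = -435 + (-4 + 21*(-2*(-⅐))^(3/2)) = -435 + (-4 + 21*(2/7)^(3/2)) = -435 + (-4 + 21*(2*√14/49)) = -435 + (-4 + 6*√14/7) = -439 + 6*√14/7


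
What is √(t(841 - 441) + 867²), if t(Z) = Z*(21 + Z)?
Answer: √920089 ≈ 959.21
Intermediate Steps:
√(t(841 - 441) + 867²) = √((841 - 441)*(21 + (841 - 441)) + 867²) = √(400*(21 + 400) + 751689) = √(400*421 + 751689) = √(168400 + 751689) = √920089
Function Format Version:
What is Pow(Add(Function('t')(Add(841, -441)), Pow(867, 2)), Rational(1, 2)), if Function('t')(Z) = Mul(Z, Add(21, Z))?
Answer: Pow(920089, Rational(1, 2)) ≈ 959.21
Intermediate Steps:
Pow(Add(Function('t')(Add(841, -441)), Pow(867, 2)), Rational(1, 2)) = Pow(Add(Mul(Add(841, -441), Add(21, Add(841, -441))), Pow(867, 2)), Rational(1, 2)) = Pow(Add(Mul(400, Add(21, 400)), 751689), Rational(1, 2)) = Pow(Add(Mul(400, 421), 751689), Rational(1, 2)) = Pow(Add(168400, 751689), Rational(1, 2)) = Pow(920089, Rational(1, 2))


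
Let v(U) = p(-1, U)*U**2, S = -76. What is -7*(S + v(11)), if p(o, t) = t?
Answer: -8785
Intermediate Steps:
v(U) = U**3 (v(U) = U*U**2 = U**3)
-7*(S + v(11)) = -7*(-76 + 11**3) = -7*(-76 + 1331) = -7*1255 = -8785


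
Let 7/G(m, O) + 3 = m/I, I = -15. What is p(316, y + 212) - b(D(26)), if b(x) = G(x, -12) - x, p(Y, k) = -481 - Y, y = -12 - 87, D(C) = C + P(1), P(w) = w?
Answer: -18445/24 ≈ -768.54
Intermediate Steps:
D(C) = 1 + C (D(C) = C + 1 = 1 + C)
y = -99
G(m, O) = 7/(-3 - m/15) (G(m, O) = 7/(-3 + m/(-15)) = 7/(-3 + m*(-1/15)) = 7/(-3 - m/15))
b(x) = -x - 105/(45 + x) (b(x) = -105/(45 + x) - x = -x - 105/(45 + x))
p(316, y + 212) - b(D(26)) = (-481 - 1*316) - (-105 - (1 + 26)*(45 + (1 + 26)))/(45 + (1 + 26)) = (-481 - 316) - (-105 - 1*27*(45 + 27))/(45 + 27) = -797 - (-105 - 1*27*72)/72 = -797 - (-105 - 1944)/72 = -797 - (-2049)/72 = -797 - 1*(-683/24) = -797 + 683/24 = -18445/24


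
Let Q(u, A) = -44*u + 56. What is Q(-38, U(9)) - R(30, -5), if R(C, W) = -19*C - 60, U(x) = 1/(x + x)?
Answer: 2358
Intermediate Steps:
U(x) = 1/(2*x)
R(C, W) = -60 - 19*C
Q(u, A) = 56 - 44*u
Q(-38, U(9)) - R(30, -5) = (56 - 44*(-38)) - (-60 - 19*30) = (56 + 1672) - (-60 - 570) = 1728 - 1*(-630) = 1728 + 630 = 2358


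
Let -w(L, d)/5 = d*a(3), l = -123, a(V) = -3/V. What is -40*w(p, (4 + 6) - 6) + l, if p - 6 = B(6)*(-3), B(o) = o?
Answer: -923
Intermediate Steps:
p = -12 (p = 6 + 6*(-3) = 6 - 18 = -12)
w(L, d) = 5*d (w(L, d) = -5*d*(-3/3) = -5*d*(-3*⅓) = -5*d*(-1) = -(-5)*d = 5*d)
-40*w(p, (4 + 6) - 6) + l = -200*((4 + 6) - 6) - 123 = -200*(10 - 6) - 123 = -200*4 - 123 = -40*20 - 123 = -800 - 123 = -923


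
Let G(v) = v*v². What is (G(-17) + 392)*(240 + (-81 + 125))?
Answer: -1283964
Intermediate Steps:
G(v) = v³
(G(-17) + 392)*(240 + (-81 + 125)) = ((-17)³ + 392)*(240 + (-81 + 125)) = (-4913 + 392)*(240 + 44) = -4521*284 = -1283964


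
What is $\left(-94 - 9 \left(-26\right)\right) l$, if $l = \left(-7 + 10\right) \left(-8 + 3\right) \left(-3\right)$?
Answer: $6300$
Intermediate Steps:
$l = 45$ ($l = 3 \left(-5\right) \left(-3\right) = \left(-15\right) \left(-3\right) = 45$)
$\left(-94 - 9 \left(-26\right)\right) l = \left(-94 - 9 \left(-26\right)\right) 45 = \left(-94 - -234\right) 45 = \left(-94 + 234\right) 45 = 140 \cdot 45 = 6300$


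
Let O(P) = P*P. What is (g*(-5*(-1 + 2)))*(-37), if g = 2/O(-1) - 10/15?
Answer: 740/3 ≈ 246.67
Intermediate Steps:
O(P) = P²
g = 4/3 (g = 2/((-1)²) - 10/15 = 2/1 - 10*1/15 = 2*1 - ⅔ = 2 - ⅔ = 4/3 ≈ 1.3333)
(g*(-5*(-1 + 2)))*(-37) = (4*(-5*(-1 + 2))/3)*(-37) = (4*(-5*1)/3)*(-37) = ((4/3)*(-5))*(-37) = -20/3*(-37) = 740/3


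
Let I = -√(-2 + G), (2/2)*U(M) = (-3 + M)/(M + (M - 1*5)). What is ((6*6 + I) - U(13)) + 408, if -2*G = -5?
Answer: 9314/21 - √2/2 ≈ 442.82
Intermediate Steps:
G = 5/2 (G = -½*(-5) = 5/2 ≈ 2.5000)
U(M) = (-3 + M)/(-5 + 2*M) (U(M) = (-3 + M)/(M + (M - 1*5)) = (-3 + M)/(M + (M - 5)) = (-3 + M)/(M + (-5 + M)) = (-3 + M)/(-5 + 2*M))
I = -√2/2 (I = -√(-2 + 5/2) = -√(½) = -√2/2 ≈ -0.70711)
((6*6 + I) - U(13)) + 408 = ((6*6 - √2/2) - (-3 + 13)/(-5 + 2*13)) + 408 = ((36 - √2/2) - 10/(-5 + 26)) + 408 = ((36 - √2/2) - 10/21) + 408 = (746/21 - √2/2) + 408 = 9314/21 - √2/2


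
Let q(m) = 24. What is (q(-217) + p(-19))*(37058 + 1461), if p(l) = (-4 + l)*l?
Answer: 17757259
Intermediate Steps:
p(l) = l*(-4 + l)
(q(-217) + p(-19))*(37058 + 1461) = (24 - 19*(-4 - 19))*(37058 + 1461) = (24 - 19*(-23))*38519 = (24 + 437)*38519 = 461*38519 = 17757259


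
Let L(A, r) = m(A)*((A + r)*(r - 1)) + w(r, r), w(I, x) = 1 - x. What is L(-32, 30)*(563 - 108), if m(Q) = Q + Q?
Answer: 1675765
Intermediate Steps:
m(Q) = 2*Q
L(A, r) = 1 - r + 2*A*(-1 + r)*(A + r) (L(A, r) = (2*A)*((A + r)*(r - 1)) + (1 - r) = (2*A)*((A + r)*(-1 + r)) + (1 - r) = (2*A)*((-1 + r)*(A + r)) + (1 - r) = 2*A*(-1 + r)*(A + r) + (1 - r) = 1 - r + 2*A*(-1 + r)*(A + r))
L(-32, 30)*(563 - 108) = (1 - 1*30 - 2*(-32)² - 2*(-32)*30 + 2*(-32)*30² + 2*30*(-32)²)*(563 - 108) = (1 - 30 - 2*1024 + 1920 + 2*(-32)*900 + 2*30*1024)*455 = (1 - 30 - 2048 + 1920 - 57600 + 61440)*455 = 3683*455 = 1675765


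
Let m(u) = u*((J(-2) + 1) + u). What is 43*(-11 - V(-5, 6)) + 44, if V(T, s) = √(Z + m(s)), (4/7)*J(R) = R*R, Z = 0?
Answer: -429 - 86*√21 ≈ -823.10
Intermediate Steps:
J(R) = 7*R²/4 (J(R) = 7*(R*R)/4 = 7*R²/4)
m(u) = u*(8 + u) (m(u) = u*(((7/4)*(-2)² + 1) + u) = u*(((7/4)*4 + 1) + u) = u*((7 + 1) + u) = u*(8 + u))
V(T, s) = √(s*(8 + s)) (V(T, s) = √(0 + s*(8 + s)) = √(s*(8 + s)))
43*(-11 - V(-5, 6)) + 44 = 43*(-11 - √(6*(8 + 6))) + 44 = 43*(-11 - √(6*14)) + 44 = 43*(-11 - √84) + 44 = 43*(-11 - 2*√21) + 44 = (-473 - 86*√21) + 44 = -429 - 86*√21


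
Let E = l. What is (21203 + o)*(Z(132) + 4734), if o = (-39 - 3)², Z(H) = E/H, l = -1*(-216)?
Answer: 1196396964/11 ≈ 1.0876e+8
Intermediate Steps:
l = 216
E = 216
Z(H) = 216/H
o = 1764 (o = (-42)² = 1764)
(21203 + o)*(Z(132) + 4734) = (21203 + 1764)*(216/132 + 4734) = 22967*(216*(1/132) + 4734) = 22967*(18/11 + 4734) = 22967*(52092/11) = 1196396964/11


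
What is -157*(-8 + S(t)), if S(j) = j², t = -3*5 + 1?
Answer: -29516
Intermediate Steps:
t = -14 (t = -15 + 1 = -14)
-157*(-8 + S(t)) = -157*(-8 + (-14)²) = -157*(-8 + 196) = -157*188 = -29516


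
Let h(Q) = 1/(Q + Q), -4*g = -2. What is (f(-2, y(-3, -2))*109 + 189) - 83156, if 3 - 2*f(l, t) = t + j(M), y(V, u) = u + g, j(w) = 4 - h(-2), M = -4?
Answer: -663627/8 ≈ -82953.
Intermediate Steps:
g = ½ (g = -¼*(-2) = ½ ≈ 0.50000)
h(Q) = 1/(2*Q)
j(w) = 17/4 (j(w) = 4 - 1/(2*(-2)) = 4 - (-1)/(2*2) = 4 - 1*(-¼) = 4 + ¼ = 17/4)
y(V, u) = ½ + u (y(V, u) = u + ½ = ½ + u)
f(l, t) = -5/8 - t/2 (f(l, t) = 3/2 - (t + 17/4)/2 = 3/2 - (17/4 + t)/2 = 3/2 + (-17/8 - t/2) = -5/8 - t/2)
(f(-2, y(-3, -2))*109 + 189) - 83156 = ((-5/8 - (½ - 2)/2)*109 + 189) - 83156 = ((-5/8 - ½*(-3/2))*109 + 189) - 83156 = ((-5/8 + ¾)*109 + 189) - 83156 = ((⅛)*109 + 189) - 83156 = (109/8 + 189) - 83156 = 1621/8 - 83156 = -663627/8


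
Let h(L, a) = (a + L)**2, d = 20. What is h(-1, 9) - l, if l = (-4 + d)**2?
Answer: -192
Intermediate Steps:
h(L, a) = (L + a)**2
l = 256 (l = (-4 + 20)**2 = 16**2 = 256)
h(-1, 9) - l = (-1 + 9)**2 - 1*256 = 8**2 - 256 = 64 - 256 = -192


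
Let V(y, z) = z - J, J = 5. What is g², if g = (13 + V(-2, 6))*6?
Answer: 7056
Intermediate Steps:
V(y, z) = -5 + z (V(y, z) = z - 1*5 = z - 5 = -5 + z)
g = 84 (g = (13 + (-5 + 6))*6 = (13 + 1)*6 = 14*6 = 84)
g² = 84² = 7056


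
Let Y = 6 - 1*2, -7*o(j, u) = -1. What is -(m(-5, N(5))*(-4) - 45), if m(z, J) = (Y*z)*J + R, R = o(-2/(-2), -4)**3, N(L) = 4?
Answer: -94321/343 ≈ -274.99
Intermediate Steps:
o(j, u) = 1/7 (o(j, u) = -1/7*(-1) = 1/7)
Y = 4 (Y = 6 - 2 = 4)
R = 1/343 (R = (1/7)**3 = 1/343 ≈ 0.0029155)
m(z, J) = 1/343 + 4*J*z (m(z, J) = (4*z)*J + 1/343 = 4*J*z + 1/343 = 1/343 + 4*J*z)
-(m(-5, N(5))*(-4) - 45) = -((1/343 + 4*4*(-5))*(-4) - 45) = -((1/343 - 80)*(-4) - 45) = -(-27439/343*(-4) - 45) = -(109756/343 - 45) = -1*94321/343 = -94321/343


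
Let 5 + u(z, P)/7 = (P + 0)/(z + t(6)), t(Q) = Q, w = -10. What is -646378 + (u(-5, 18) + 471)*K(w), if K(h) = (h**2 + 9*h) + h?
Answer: -646378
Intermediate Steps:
u(z, P) = -35 + 7*P/(6 + z) (u(z, P) = -35 + 7*((P + 0)/(z + 6)) = -35 + 7*(P/(6 + z)) = -35 + 7*P/(6 + z))
K(h) = h**2 + 10*h
-646378 + (u(-5, 18) + 471)*K(w) = -646378 + (7*(-30 + 18 - 5*(-5))/(6 - 5) + 471)*(-10*(10 - 10)) = -646378 + (7*(-30 + 18 + 25)/1 + 471)*(-10*0) = -646378 + (7*1*13 + 471)*0 = -646378 + (91 + 471)*0 = -646378 + 562*0 = -646378 + 0 = -646378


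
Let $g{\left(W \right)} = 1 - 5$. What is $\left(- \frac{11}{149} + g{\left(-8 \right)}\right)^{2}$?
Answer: $\frac{368449}{22201} \approx 16.596$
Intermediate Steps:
$g{\left(W \right)} = -4$
$\left(- \frac{11}{149} + g{\left(-8 \right)}\right)^{2} = \left(- \frac{11}{149} - 4\right)^{2} = \left(- \frac{607}{149}\right)^{2} = \frac{368449}{22201}$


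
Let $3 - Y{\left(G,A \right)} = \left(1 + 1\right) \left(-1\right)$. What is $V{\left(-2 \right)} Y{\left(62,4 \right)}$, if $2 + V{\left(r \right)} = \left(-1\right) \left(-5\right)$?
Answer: $15$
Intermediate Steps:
$V{\left(r \right)} = 3$ ($V{\left(r \right)} = -2 - -5 = -2 + 5 = 3$)
$Y{\left(G,A \right)} = 5$ ($Y{\left(G,A \right)} = 3 - \left(1 + 1\right) \left(-1\right) = 3 - 2 \left(-1\right) = 3 - -2 = 3 + 2 = 5$)
$V{\left(-2 \right)} Y{\left(62,4 \right)} = 3 \cdot 5 = 15$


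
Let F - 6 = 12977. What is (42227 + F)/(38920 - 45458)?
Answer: -27605/3269 ≈ -8.4445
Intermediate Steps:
F = 12983 (F = 6 + 12977 = 12983)
(42227 + F)/(38920 - 45458) = (42227 + 12983)/(38920 - 45458) = 55210/(-6538) = 55210*(-1/6538) = -27605/3269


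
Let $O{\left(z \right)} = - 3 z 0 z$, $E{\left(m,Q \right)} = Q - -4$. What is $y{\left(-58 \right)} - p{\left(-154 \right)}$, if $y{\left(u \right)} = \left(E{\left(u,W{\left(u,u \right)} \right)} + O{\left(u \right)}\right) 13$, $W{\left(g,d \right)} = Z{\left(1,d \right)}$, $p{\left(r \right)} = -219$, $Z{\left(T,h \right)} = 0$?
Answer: $271$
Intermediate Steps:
$W{\left(g,d \right)} = 0$
$E{\left(m,Q \right)} = 4 + Q$ ($E{\left(m,Q \right)} = Q + 4 = 4 + Q$)
$O{\left(z \right)} = 0$ ($O{\left(z \right)} = - 3 \cdot 0 z = \left(-3\right) 0 = 0$)
$y{\left(u \right)} = 52$ ($y{\left(u \right)} = \left(\left(4 + 0\right) + 0\right) 13 = \left(4 + 0\right) 13 = 4 \cdot 13 = 52$)
$y{\left(-58 \right)} - p{\left(-154 \right)} = 52 - -219 = 52 + 219 = 271$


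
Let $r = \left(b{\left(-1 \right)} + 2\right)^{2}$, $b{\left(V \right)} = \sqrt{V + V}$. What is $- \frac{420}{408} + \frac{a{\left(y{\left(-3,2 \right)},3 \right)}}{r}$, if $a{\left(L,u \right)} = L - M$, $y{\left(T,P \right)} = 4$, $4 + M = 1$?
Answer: $\frac{7 \left(- 6 i - 5 \sqrt{2}\right)}{17 \left(- i + 2 \sqrt{2}\right)} \approx -0.64052 - 1.0999 i$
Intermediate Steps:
$M = -3$ ($M = -4 + 1 = -3$)
$b{\left(V \right)} = \sqrt{2} \sqrt{V}$ ($b{\left(V \right)} = \sqrt{2 V} = \sqrt{2} \sqrt{V}$)
$r = \left(2 + i \sqrt{2}\right)^{2}$ ($r = \left(\sqrt{2} \sqrt{-1} + 2\right)^{2} = \left(\sqrt{2} i + 2\right)^{2} = \left(i \sqrt{2} + 2\right)^{2} = \left(2 + i \sqrt{2}\right)^{2} \approx 2.0 + 5.6569 i$)
$a{\left(L,u \right)} = 3 + L$ ($a{\left(L,u \right)} = L - -3 = L + 3 = 3 + L$)
$- \frac{420}{408} + \frac{a{\left(y{\left(-3,2 \right)},3 \right)}}{r} = - \frac{420}{408} + \frac{3 + 4}{\left(2 + i \sqrt{2}\right)^{2}} = \left(-420\right) \frac{1}{408} + \frac{7}{\left(2 + i \sqrt{2}\right)^{2}} = - \frac{35}{34} + \frac{7}{\left(2 + i \sqrt{2}\right)^{2}}$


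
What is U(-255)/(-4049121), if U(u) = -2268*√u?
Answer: 756*I*√255/1349707 ≈ 0.0089444*I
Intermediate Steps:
U(-255)/(-4049121) = -2268*I*√255/(-4049121) = -2268*I*√255*(-1/4049121) = 756*I*√255/1349707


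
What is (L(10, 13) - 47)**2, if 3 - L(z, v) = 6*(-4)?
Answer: 400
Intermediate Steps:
L(z, v) = 27 (L(z, v) = 3 - 6*(-4) = 3 - 1*(-24) = 3 + 24 = 27)
(L(10, 13) - 47)**2 = (27 - 47)**2 = (-20)**2 = 400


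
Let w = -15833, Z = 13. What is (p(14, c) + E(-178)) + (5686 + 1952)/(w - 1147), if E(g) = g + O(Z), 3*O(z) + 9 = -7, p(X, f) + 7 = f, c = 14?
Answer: -1500889/8490 ≈ -176.78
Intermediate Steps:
p(X, f) = -7 + f
O(z) = -16/3 (O(z) = -3 + (⅓)*(-7) = -3 - 7/3 = -16/3)
E(g) = -16/3 + g (E(g) = g - 16/3 = -16/3 + g)
(p(14, c) + E(-178)) + (5686 + 1952)/(w - 1147) = ((-7 + 14) + (-16/3 - 178)) + (5686 + 1952)/(-15833 - 1147) = (7 - 550/3) + 7638/(-16980) = -529/3 + 7638*(-1/16980) = -529/3 - 1273/2830 = -1500889/8490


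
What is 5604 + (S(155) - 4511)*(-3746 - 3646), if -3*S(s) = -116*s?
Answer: -10951804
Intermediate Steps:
S(s) = 116*s/3 (S(s) = -(-116)*s/3 = 116*s/3)
5604 + (S(155) - 4511)*(-3746 - 3646) = 5604 + ((116/3)*155 - 4511)*(-3746 - 3646) = 5604 + (17980/3 - 4511)*(-7392) = 5604 + (4447/3)*(-7392) = 5604 - 10957408 = -10951804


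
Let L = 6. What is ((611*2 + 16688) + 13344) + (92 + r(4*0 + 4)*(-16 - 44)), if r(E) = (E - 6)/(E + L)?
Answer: 31358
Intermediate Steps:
r(E) = (-6 + E)/(6 + E) (r(E) = (E - 6)/(E + 6) = (-6 + E)/(6 + E))
((611*2 + 16688) + 13344) + (92 + r(4*0 + 4)*(-16 - 44)) = ((611*2 + 16688) + 13344) + (92 + ((-6 + (4*0 + 4))/(6 + (4*0 + 4)))*(-16 - 44)) = ((1222 + 16688) + 13344) + (92 + ((-6 + (0 + 4))/(6 + (0 + 4)))*(-60)) = (17910 + 13344) + (92 + ((-6 + 4)/(6 + 4))*(-60)) = 31254 + (92 + (-2/10)*(-60)) = 31254 + (92 + ((1/10)*(-2))*(-60)) = 31254 + (92 - 1/5*(-60)) = 31254 + (92 + 12) = 31254 + 104 = 31358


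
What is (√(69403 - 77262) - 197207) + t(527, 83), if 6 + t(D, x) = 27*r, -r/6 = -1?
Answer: -197051 + I*√7859 ≈ -1.9705e+5 + 88.651*I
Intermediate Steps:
r = 6 (r = -6*(-1) = 6)
t(D, x) = 156 (t(D, x) = -6 + 27*6 = -6 + 162 = 156)
(√(69403 - 77262) - 197207) + t(527, 83) = (√(69403 - 77262) - 197207) + 156 = (√(-7859) - 197207) + 156 = (I*√7859 - 197207) + 156 = (-197207 + I*√7859) + 156 = -197051 + I*√7859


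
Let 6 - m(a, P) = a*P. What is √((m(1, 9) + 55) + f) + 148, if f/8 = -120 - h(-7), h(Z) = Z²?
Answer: 148 + 10*I*√13 ≈ 148.0 + 36.056*I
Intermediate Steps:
m(a, P) = 6 - P*a (m(a, P) = 6 - a*P = 6 - P*a)
f = -1352 (f = 8*(-120 - 1*(-7)²) = 8*(-120 - 1*49) = 8*(-120 - 49) = 8*(-169) = -1352)
√((m(1, 9) + 55) + f) + 148 = √(((6 - 1*9*1) + 55) - 1352) + 148 = √(((6 - 9) + 55) - 1352) + 148 = √((-3 + 55) - 1352) + 148 = √(52 - 1352) + 148 = √(-1300) + 148 = 10*I*√13 + 148 = 148 + 10*I*√13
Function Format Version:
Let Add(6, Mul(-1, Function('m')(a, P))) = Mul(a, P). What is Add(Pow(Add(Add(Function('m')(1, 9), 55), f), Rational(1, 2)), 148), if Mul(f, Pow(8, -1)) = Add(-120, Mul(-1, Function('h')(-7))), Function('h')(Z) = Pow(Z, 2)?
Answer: Add(148, Mul(10, I, Pow(13, Rational(1, 2)))) ≈ Add(148.00, Mul(36.056, I))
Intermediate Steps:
Function('m')(a, P) = Add(6, Mul(-1, P, a)) (Function('m')(a, P) = Add(6, Mul(-1, Mul(a, P))) = Add(6, Mul(-1, Mul(P, a))) = Add(6, Mul(-1, P, a)))
f = -1352 (f = Mul(8, Add(-120, Mul(-1, Pow(-7, 2)))) = Mul(8, Add(-120, Mul(-1, 49))) = Mul(8, Add(-120, -49)) = Mul(8, -169) = -1352)
Add(Pow(Add(Add(Function('m')(1, 9), 55), f), Rational(1, 2)), 148) = Add(Pow(Add(Add(Add(6, Mul(-1, 9, 1)), 55), -1352), Rational(1, 2)), 148) = Add(Pow(Add(Add(Add(6, -9), 55), -1352), Rational(1, 2)), 148) = Add(Pow(Add(Add(-3, 55), -1352), Rational(1, 2)), 148) = Add(Pow(Add(52, -1352), Rational(1, 2)), 148) = Add(Pow(-1300, Rational(1, 2)), 148) = Add(Mul(10, I, Pow(13, Rational(1, 2))), 148) = Add(148, Mul(10, I, Pow(13, Rational(1, 2))))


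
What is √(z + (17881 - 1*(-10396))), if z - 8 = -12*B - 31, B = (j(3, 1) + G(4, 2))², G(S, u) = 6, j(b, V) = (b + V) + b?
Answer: 3*√2914 ≈ 161.94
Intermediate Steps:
j(b, V) = V + 2*b (j(b, V) = (V + b) + b = V + 2*b)
B = 169 (B = ((1 + 2*3) + 6)² = ((1 + 6) + 6)² = (7 + 6)² = 13² = 169)
z = -2051 (z = 8 + (-12*169 - 31) = 8 + (-2028 - 31) = 8 - 2059 = -2051)
√(z + (17881 - 1*(-10396))) = √(-2051 + (17881 - 1*(-10396))) = √(-2051 + (17881 + 10396)) = √(-2051 + 28277) = √26226 = 3*√2914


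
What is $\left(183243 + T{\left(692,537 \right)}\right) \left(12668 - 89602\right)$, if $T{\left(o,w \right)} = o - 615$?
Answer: $-14103540880$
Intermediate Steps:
$T{\left(o,w \right)} = -615 + o$
$\left(183243 + T{\left(692,537 \right)}\right) \left(12668 - 89602\right) = \left(183243 + \left(-615 + 692\right)\right) \left(12668 - 89602\right) = \left(183243 + 77\right) \left(-76934\right) = 183320 \left(-76934\right) = -14103540880$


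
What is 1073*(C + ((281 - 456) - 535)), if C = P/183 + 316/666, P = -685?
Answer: -420170183/549 ≈ -7.6534e+5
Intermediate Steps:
C = -66397/20313 (C = -685/183 + 316/666 = -685*1/183 + 316*(1/666) = -685/183 + 158/333 = -66397/20313 ≈ -3.2687)
1073*(C + ((281 - 456) - 535)) = 1073*(-66397/20313 + ((281 - 456) - 535)) = 1073*(-66397/20313 + (-175 - 535)) = 1073*(-66397/20313 - 710) = 1073*(-14488627/20313) = -420170183/549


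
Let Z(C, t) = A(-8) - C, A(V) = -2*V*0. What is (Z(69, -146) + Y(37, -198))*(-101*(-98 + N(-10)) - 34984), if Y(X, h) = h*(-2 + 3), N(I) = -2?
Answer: 6644028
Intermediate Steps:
A(V) = 0
Y(X, h) = h (Y(X, h) = h*1 = h)
Z(C, t) = -C (Z(C, t) = 0 - C = -C)
(Z(69, -146) + Y(37, -198))*(-101*(-98 + N(-10)) - 34984) = (-1*69 - 198)*(-101*(-98 - 2) - 34984) = (-69 - 198)*(-101*(-100) - 34984) = -267*(10100 - 34984) = -267*(-24884) = 6644028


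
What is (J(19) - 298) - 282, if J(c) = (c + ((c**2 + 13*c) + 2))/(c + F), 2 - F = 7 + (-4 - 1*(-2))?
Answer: -8651/16 ≈ -540.69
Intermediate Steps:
F = -3 (F = 2 - (7 + (-4 - 1*(-2))) = 2 - (7 + (-4 + 2)) = 2 - (7 - 2) = 2 - 1*5 = 2 - 5 = -3)
J(c) = (2 + c**2 + 14*c)/(-3 + c) (J(c) = (c + ((c**2 + 13*c) + 2))/(c - 3) = (c + (2 + c**2 + 13*c))/(-3 + c) = (2 + c**2 + 14*c)/(-3 + c))
(J(19) - 298) - 282 = ((2 + 19**2 + 14*19)/(-3 + 19) - 298) - 282 = ((2 + 361 + 266)/16 - 298) - 282 = ((1/16)*629 - 298) - 282 = (629/16 - 298) - 282 = -4139/16 - 282 = -8651/16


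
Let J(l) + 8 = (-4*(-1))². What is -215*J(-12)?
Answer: -1720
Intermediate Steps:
J(l) = 8 (J(l) = -8 + (-4*(-1))² = -8 + 4² = -8 + 16 = 8)
-215*J(-12) = -215*8 = -1720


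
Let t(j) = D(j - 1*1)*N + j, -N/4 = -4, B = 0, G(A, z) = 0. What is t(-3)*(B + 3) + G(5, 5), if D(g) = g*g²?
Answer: -3081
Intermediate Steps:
D(g) = g³
N = 16 (N = -4*(-4) = 16)
t(j) = j + 16*(-1 + j)³ (t(j) = (j - 1*1)³*16 + j = (j - 1)³*16 + j = (-1 + j)³*16 + j = 16*(-1 + j)³ + j = j + 16*(-1 + j)³)
t(-3)*(B + 3) + G(5, 5) = (-3 + 16*(-1 - 3)³)*(0 + 3) + 0 = (-3 + 16*(-4)³)*3 + 0 = (-3 + 16*(-64))*3 + 0 = (-3 - 1024)*3 + 0 = -1027*3 + 0 = -3081 + 0 = -3081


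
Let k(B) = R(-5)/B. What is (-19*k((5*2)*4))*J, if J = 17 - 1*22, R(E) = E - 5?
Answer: -95/4 ≈ -23.750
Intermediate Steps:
R(E) = -5 + E
J = -5 (J = 17 - 22 = -5)
k(B) = -10/B (k(B) = (-5 - 5)/B = -10/B)
(-19*k((5*2)*4))*J = -(-190)/((5*2)*4)*(-5) = -(-190)/(10*4)*(-5) = -(-190)/40*(-5) = -19*(-1/4)*(-5) = (19/4)*(-5) = -95/4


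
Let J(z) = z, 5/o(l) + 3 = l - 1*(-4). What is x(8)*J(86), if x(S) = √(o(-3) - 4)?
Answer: 43*I*√26 ≈ 219.26*I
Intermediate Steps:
o(l) = 5/(1 + l) (o(l) = 5/(-3 + (l - 1*(-4))) = 5/(-3 + (l + 4)) = 5/(-3 + (4 + l)) = 5/(1 + l))
x(S) = I*√26/2 (x(S) = √(5/(1 - 3) - 4) = √(5/(-2) - 4) = √(5*(-½) - 4) = √(-5/2 - 4) = √(-13/2) = I*√26/2)
x(8)*J(86) = (I*√26/2)*86 = 43*I*√26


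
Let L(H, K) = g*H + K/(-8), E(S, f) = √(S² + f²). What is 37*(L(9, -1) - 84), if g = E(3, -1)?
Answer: -24827/8 + 333*√10 ≈ -2050.3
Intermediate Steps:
g = √10 (g = √(3² + (-1)²) = √(9 + 1) = √10 ≈ 3.1623)
L(H, K) = -K/8 + H*√10 (L(H, K) = √10*H + K/(-8) = H*√10 + K*(-⅛) = H*√10 - K/8 = -K/8 + H*√10)
37*(L(9, -1) - 84) = 37*((-⅛*(-1) + 9*√10) - 84) = 37*((⅛ + 9*√10) - 84) = 37*(-671/8 + 9*√10) = -24827/8 + 333*√10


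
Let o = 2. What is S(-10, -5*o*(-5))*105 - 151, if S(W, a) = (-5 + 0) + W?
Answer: -1726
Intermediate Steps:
S(W, a) = -5 + W
S(-10, -5*o*(-5))*105 - 151 = (-5 - 10)*105 - 151 = -15*105 - 151 = -1575 - 151 = -1726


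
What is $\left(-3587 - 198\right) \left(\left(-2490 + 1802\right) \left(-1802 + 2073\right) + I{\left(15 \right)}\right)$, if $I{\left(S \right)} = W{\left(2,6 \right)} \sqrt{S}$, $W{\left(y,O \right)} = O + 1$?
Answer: $705705680 - 26495 \sqrt{15} \approx 7.056 \cdot 10^{8}$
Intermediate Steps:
$W{\left(y,O \right)} = 1 + O$
$I{\left(S \right)} = 7 \sqrt{S}$ ($I{\left(S \right)} = \left(1 + 6\right) \sqrt{S} = 7 \sqrt{S}$)
$\left(-3587 - 198\right) \left(\left(-2490 + 1802\right) \left(-1802 + 2073\right) + I{\left(15 \right)}\right) = \left(-3587 - 198\right) \left(\left(-2490 + 1802\right) \left(-1802 + 2073\right) + 7 \sqrt{15}\right) = - 3785 \left(\left(-688\right) 271 + 7 \sqrt{15}\right) = - 3785 \left(-186448 + 7 \sqrt{15}\right) = 705705680 - 26495 \sqrt{15}$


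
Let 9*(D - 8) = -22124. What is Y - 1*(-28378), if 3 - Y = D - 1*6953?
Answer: 340058/9 ≈ 37784.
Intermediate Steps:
D = -22052/9 (D = 8 + (⅑)*(-22124) = 8 - 22124/9 = -22052/9 ≈ -2450.2)
Y = 84656/9 (Y = 3 - (-22052/9 - 1*6953) = 3 - (-22052/9 - 6953) = 3 - 1*(-84629/9) = 3 + 84629/9 = 84656/9 ≈ 9406.2)
Y - 1*(-28378) = 84656/9 - 1*(-28378) = 84656/9 + 28378 = 340058/9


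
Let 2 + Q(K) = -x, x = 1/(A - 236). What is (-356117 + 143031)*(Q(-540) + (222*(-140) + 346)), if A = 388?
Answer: 497755365039/76 ≈ 6.5494e+9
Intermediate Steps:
x = 1/152 (x = 1/(388 - 236) = 1/152 ≈ 0.0065789)
Q(K) = -305/152 (Q(K) = -2 - 1*1/152 = -2 - 1/152 = -305/152)
(-356117 + 143031)*(Q(-540) + (222*(-140) + 346)) = (-356117 + 143031)*(-305/152 + (222*(-140) + 346)) = -213086*(-305/152 + (-31080 + 346)) = -213086*(-305/152 - 30734) = -213086*(-4671873/152) = 497755365039/76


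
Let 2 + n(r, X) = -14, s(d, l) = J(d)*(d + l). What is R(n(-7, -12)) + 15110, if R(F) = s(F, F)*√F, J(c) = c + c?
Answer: 15110 + 4096*I ≈ 15110.0 + 4096.0*I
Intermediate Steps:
J(c) = 2*c
s(d, l) = 2*d*(d + l) (s(d, l) = (2*d)*(d + l) = 2*d*(d + l))
n(r, X) = -16 (n(r, X) = -2 - 14 = -16)
R(F) = 4*F^(5/2) (R(F) = (2*F*(F + F))*√F = (2*F*(2*F))*√F = (4*F²)*√F = 4*F^(5/2))
R(n(-7, -12)) + 15110 = 4*(-16)^(5/2) + 15110 = 4*(1024*I) + 15110 = 4096*I + 15110 = 15110 + 4096*I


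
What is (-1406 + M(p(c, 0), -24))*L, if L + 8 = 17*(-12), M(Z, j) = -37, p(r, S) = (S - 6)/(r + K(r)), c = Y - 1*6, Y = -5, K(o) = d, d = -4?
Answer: 305916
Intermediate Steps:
K(o) = -4
c = -11 (c = -5 - 1*6 = -5 - 6 = -11)
p(r, S) = (-6 + S)/(-4 + r) (p(r, S) = (S - 6)/(r - 4) = (-6 + S)/(-4 + r))
L = -212 (L = -8 + 17*(-12) = -8 - 204 = -212)
(-1406 + M(p(c, 0), -24))*L = (-1406 - 37)*(-212) = -1443*(-212) = 305916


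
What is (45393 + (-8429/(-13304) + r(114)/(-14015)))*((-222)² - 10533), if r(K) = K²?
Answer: 327977709385794981/186455560 ≈ 1.7590e+9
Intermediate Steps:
(45393 + (-8429/(-13304) + r(114)/(-14015)))*((-222)² - 10533) = (45393 + (-8429/(-13304) + 114²/(-14015)))*((-222)² - 10533) = (45393 + (-8429*(-1/13304) + 12996*(-1/14015)))*(49284 - 10533) = (45393 + (8429/13304 - 12996/14015))*38751 = (45393 - 54766349/186455560)*38751 = (8463722468731/186455560)*38751 = 327977709385794981/186455560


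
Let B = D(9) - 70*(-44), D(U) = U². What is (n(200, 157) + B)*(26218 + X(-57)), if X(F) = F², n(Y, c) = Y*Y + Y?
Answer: 1277718587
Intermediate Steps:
n(Y, c) = Y + Y² (n(Y, c) = Y² + Y = Y + Y²)
B = 3161 (B = 9² - 70*(-44) = 81 + 3080 = 3161)
(n(200, 157) + B)*(26218 + X(-57)) = (200*(1 + 200) + 3161)*(26218 + (-57)²) = (200*201 + 3161)*(26218 + 3249) = (40200 + 3161)*29467 = 43361*29467 = 1277718587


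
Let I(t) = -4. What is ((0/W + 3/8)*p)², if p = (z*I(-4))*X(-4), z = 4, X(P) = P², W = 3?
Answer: 9216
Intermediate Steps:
p = -256 (p = (4*(-4))*(-4)² = -16*16 = -256)
((0/W + 3/8)*p)² = ((0/3 + 3/8)*(-256))² = ((0*(⅓) + 3*(⅛))*(-256))² = ((0 + 3/8)*(-256))² = ((3/8)*(-256))² = (-96)² = 9216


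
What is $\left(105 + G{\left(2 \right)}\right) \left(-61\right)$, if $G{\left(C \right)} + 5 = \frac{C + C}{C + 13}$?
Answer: $- \frac{91744}{15} \approx -6116.3$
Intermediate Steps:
$G{\left(C \right)} = -5 + \frac{2 C}{13 + C}$ ($G{\left(C \right)} = -5 + \frac{C + C}{C + 13} = -5 + \frac{2 C}{13 + C}$)
$\left(105 + G{\left(2 \right)}\right) \left(-61\right) = \left(105 + \frac{-65 - 6}{13 + 2}\right) \left(-61\right) = \left(105 + \frac{-65 - 6}{15}\right) \left(-61\right) = \left(105 + \frac{1}{15} \left(-71\right)\right) \left(-61\right) = \left(105 - \frac{71}{15}\right) \left(-61\right) = \frac{1504}{15} \left(-61\right) = - \frac{91744}{15}$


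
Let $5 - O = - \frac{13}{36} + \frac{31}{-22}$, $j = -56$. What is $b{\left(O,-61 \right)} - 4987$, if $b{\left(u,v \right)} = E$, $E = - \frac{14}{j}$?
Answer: $- \frac{19947}{4} \approx -4986.8$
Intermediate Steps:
$E = \frac{1}{4}$ ($E = - \frac{14}{-56} = \left(-14\right) \left(- \frac{1}{56}\right) = \frac{1}{4} \approx 0.25$)
$O = \frac{2681}{396}$ ($O = 5 - \left(- \frac{13}{36} + \frac{31}{-22}\right) = 5 - \left(\left(-13\right) \frac{1}{36} + 31 \left(- \frac{1}{22}\right)\right) = 5 - \left(- \frac{13}{36} - \frac{31}{22}\right) = 5 - - \frac{701}{396} = 5 + \frac{701}{396} = \frac{2681}{396} \approx 6.7702$)
$b{\left(u,v \right)} = \frac{1}{4}$
$b{\left(O,-61 \right)} - 4987 = \frac{1}{4} - 4987 = - \frac{19947}{4}$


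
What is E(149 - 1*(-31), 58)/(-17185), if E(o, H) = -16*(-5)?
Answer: -16/3437 ≈ -0.0046552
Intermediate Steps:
E(o, H) = 80
E(149 - 1*(-31), 58)/(-17185) = 80/(-17185) = 80*(-1/17185) = -16/3437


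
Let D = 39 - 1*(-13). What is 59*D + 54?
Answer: 3122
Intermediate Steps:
D = 52 (D = 39 + 13 = 52)
59*D + 54 = 59*52 + 54 = 3068 + 54 = 3122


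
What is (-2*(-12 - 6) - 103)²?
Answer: 4489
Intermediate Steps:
(-2*(-12 - 6) - 103)² = (-2*(-18) - 103)² = (36 - 103)² = (-67)² = 4489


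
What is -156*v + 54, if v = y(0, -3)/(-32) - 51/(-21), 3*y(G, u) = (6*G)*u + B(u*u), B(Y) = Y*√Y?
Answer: -15735/56 ≈ -280.98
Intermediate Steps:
B(Y) = Y^(3/2)
y(G, u) = (u²)^(3/2)/3 + 2*G*u (y(G, u) = ((6*G)*u + (u*u)^(3/2))/3 = (6*G*u + (u²)^(3/2))/3 = ((u²)^(3/2) + 6*G*u)/3 = (u²)^(3/2)/3 + 2*G*u)
v = 481/224 (v = (((-3)²)^(3/2)/3 + 2*0*(-3))/(-32) - 51/(-21) = (9^(3/2)/3 + 0)*(-1/32) - 51*(-1/21) = ((⅓)*27 + 0)*(-1/32) + 17/7 = (9 + 0)*(-1/32) + 17/7 = 9*(-1/32) + 17/7 = -9/32 + 17/7 = 481/224 ≈ 2.1473)
-156*v + 54 = -156*481/224 + 54 = -18759/56 + 54 = -15735/56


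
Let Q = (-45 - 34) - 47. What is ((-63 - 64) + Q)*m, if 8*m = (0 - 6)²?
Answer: -2277/2 ≈ -1138.5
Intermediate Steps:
Q = -126 (Q = -79 - 47 = -126)
m = 9/2 (m = (0 - 6)²/8 = (⅛)*(-6)² = (⅛)*36 = 9/2 ≈ 4.5000)
((-63 - 64) + Q)*m = ((-63 - 64) - 126)*(9/2) = (-127 - 126)*(9/2) = -253*9/2 = -2277/2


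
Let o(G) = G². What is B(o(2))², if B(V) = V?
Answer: 16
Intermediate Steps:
B(o(2))² = (2²)² = 4² = 16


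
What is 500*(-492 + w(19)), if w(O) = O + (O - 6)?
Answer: -230000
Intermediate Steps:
w(O) = -6 + 2*O (w(O) = O + (-6 + O) = -6 + 2*O)
500*(-492 + w(19)) = 500*(-492 + (-6 + 2*19)) = 500*(-492 + (-6 + 38)) = 500*(-492 + 32) = 500*(-460) = -230000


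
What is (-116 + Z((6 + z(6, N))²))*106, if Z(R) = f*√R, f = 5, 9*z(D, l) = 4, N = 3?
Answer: -79924/9 ≈ -8880.4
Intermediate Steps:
z(D, l) = 4/9 (z(D, l) = (⅑)*4 = 4/9)
Z(R) = 5*√R
(-116 + Z((6 + z(6, N))²))*106 = (-116 + 5*√((6 + 4/9)²))*106 = (-116 + 5*√((58/9)²))*106 = (-116 + 5*√(3364/81))*106 = (-116 + 5*(58/9))*106 = (-116 + 290/9)*106 = -754/9*106 = -79924/9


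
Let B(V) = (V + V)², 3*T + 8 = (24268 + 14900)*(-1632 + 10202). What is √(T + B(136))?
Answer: 94*√114042/3 ≈ 10581.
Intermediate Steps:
T = 335669752/3 (T = -8/3 + ((24268 + 14900)*(-1632 + 10202))/3 = -8/3 + (39168*8570)/3 = -8/3 + (⅓)*335669760 = -8/3 + 111889920 = 335669752/3 ≈ 1.1189e+8)
B(V) = 4*V² (B(V) = (2*V)² = 4*V²)
√(T + B(136)) = √(335669752/3 + 4*136²) = √(335669752/3 + 4*18496) = √(335669752/3 + 73984) = √(335891704/3) = 94*√114042/3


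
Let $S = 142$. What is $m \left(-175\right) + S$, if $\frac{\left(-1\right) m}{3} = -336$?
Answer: $-176258$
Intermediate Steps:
$m = 1008$ ($m = \left(-3\right) \left(-336\right) = 1008$)
$m \left(-175\right) + S = 1008 \left(-175\right) + 142 = -176400 + 142 = -176258$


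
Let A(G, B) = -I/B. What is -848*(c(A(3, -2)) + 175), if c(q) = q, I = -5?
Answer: -146280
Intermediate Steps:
A(G, B) = 5/B (A(G, B) = -(-5)/B = 5/B)
-848*(c(A(3, -2)) + 175) = -848*(5/(-2) + 175) = -848*(5*(-½) + 175) = -848*(-5/2 + 175) = -848*345/2 = -146280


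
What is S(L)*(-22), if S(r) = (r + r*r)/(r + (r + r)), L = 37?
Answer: -836/3 ≈ -278.67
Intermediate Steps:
S(r) = (r + r²)/(3*r) (S(r) = (r + r²)/(r + 2*r) = (r + r²)/((3*r)) = (r + r²)*(1/(3*r)) = (r + r²)/(3*r))
S(L)*(-22) = (⅓ + (⅓)*37)*(-22) = (⅓ + 37/3)*(-22) = (38/3)*(-22) = -836/3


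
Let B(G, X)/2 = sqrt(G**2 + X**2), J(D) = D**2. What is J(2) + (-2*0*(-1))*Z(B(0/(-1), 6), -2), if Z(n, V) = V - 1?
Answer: 4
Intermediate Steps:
B(G, X) = 2*sqrt(G**2 + X**2)
Z(n, V) = -1 + V
J(2) + (-2*0*(-1))*Z(B(0/(-1), 6), -2) = 2**2 + (-2*0*(-1))*(-1 - 2) = 4 + (0*(-1))*(-3) = 4 + 0*(-3) = 4 + 0 = 4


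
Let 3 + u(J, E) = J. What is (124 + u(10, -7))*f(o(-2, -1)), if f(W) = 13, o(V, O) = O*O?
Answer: 1703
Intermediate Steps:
o(V, O) = O²
u(J, E) = -3 + J
(124 + u(10, -7))*f(o(-2, -1)) = (124 + (-3 + 10))*13 = (124 + 7)*13 = 131*13 = 1703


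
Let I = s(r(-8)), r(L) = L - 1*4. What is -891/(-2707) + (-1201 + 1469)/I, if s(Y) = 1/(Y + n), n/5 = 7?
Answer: 16686839/2707 ≈ 6164.3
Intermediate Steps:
n = 35 (n = 5*7 = 35)
r(L) = -4 + L (r(L) = L - 4 = -4 + L)
s(Y) = 1/(35 + Y) (s(Y) = 1/(Y + 35) = 1/(35 + Y))
I = 1/23 (I = 1/(35 + (-4 - 8)) = 1/(35 - 12) = 1/23 ≈ 0.043478)
-891/(-2707) + (-1201 + 1469)/I = -891/(-2707) + (-1201 + 1469)/(1/23) = -891*(-1/2707) + 268*23 = 891/2707 + 6164 = 16686839/2707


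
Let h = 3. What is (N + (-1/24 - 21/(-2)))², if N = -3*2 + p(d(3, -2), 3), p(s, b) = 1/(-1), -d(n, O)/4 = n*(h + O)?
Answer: 6889/576 ≈ 11.960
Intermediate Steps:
d(n, O) = -4*n*(3 + O)
p(s, b) = -1
N = -7 (N = -3*2 - 1 = -6 - 1 = -7)
(N + (-1/24 - 21/(-2)))² = (-7 + (-1/24 - 21/(-2)))² = (-7 + (-1*1/24 - 21*(-½)))² = (-7 + (-1/24 + 21/2))² = (-7 + 251/24)² = (83/24)² = 6889/576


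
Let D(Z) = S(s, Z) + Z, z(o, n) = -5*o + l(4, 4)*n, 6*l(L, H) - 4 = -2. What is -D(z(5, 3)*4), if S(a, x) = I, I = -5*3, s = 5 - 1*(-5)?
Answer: 111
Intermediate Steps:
l(L, H) = 1/3 (l(L, H) = 2/3 + (1/6)*(-2) = 2/3 - 1/3 = 1/3)
s = 10 (s = 5 + 5 = 10)
I = -15
S(a, x) = -15
z(o, n) = -5*o + n/3
D(Z) = -15 + Z
-D(z(5, 3)*4) = -(-15 + (-5*5 + (1/3)*3)*4) = -(-15 + (-25 + 1)*4) = -(-15 - 24*4) = -(-15 - 96) = -1*(-111) = 111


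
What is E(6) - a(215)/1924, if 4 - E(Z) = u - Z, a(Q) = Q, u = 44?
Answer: -65631/1924 ≈ -34.112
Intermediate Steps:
E(Z) = -40 + Z (E(Z) = 4 - (44 - Z) = 4 + (-44 + Z) = -40 + Z)
E(6) - a(215)/1924 = (-40 + 6) - 215/1924 = -34 - 215/1924 = -65631/1924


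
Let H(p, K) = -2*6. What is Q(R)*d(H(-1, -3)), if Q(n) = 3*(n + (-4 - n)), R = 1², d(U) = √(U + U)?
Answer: -24*I*√6 ≈ -58.788*I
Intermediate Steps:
H(p, K) = -12
d(U) = √2*√U (d(U) = √(2*U) = √2*√U)
R = 1
Q(n) = -12 (Q(n) = 3*(-4) = -12)
Q(R)*d(H(-1, -3)) = -12*√2*√(-12) = -12*√2*2*I*√3 = -24*I*√6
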